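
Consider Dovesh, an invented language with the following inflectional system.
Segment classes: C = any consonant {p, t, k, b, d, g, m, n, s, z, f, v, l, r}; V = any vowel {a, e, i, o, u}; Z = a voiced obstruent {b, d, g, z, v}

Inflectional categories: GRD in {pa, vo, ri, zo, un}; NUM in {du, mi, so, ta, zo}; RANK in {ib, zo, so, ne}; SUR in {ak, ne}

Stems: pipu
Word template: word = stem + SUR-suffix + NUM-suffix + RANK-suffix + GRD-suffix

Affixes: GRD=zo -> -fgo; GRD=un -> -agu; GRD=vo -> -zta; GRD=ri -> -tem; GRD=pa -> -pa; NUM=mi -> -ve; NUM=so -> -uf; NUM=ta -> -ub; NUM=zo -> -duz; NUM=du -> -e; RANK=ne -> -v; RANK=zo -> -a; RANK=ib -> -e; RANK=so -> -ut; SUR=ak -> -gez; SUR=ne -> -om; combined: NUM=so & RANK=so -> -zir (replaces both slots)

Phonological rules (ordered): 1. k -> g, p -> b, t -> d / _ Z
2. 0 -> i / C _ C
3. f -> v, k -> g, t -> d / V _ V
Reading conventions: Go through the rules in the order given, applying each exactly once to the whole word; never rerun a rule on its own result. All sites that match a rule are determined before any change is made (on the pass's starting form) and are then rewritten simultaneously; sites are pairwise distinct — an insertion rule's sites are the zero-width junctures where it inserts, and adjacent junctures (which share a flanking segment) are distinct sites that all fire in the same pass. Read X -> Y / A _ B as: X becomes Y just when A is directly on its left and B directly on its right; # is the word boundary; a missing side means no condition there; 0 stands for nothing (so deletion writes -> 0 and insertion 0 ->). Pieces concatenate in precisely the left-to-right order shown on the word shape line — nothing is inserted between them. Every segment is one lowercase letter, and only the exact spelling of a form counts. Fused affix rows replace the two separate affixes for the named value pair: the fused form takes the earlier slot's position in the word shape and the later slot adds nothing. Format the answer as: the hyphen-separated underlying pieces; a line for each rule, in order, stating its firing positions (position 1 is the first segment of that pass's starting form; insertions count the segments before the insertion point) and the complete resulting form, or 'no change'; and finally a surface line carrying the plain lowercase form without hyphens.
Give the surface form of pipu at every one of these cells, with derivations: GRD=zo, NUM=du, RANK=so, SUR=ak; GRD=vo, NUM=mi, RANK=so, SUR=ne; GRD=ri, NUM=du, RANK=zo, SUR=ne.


cell GRD=zo, NUM=du, RANK=so, SUR=ak:
underlying: pipu-gez-e-ut-fgo
1. k -> g, p -> b, t -> d / _ Z: no change
2. 0 -> i / C _ C: inserts after position(s) 10, 11: pipugezeutifigo
3. f -> v, k -> g, t -> d / V _ V: fires at position(s) 10, 12: pipugezeudivigo
surface: pipugezeudivigo

cell GRD=vo, NUM=mi, RANK=so, SUR=ne:
underlying: pipu-om-ve-ut-zta
1. k -> g, p -> b, t -> d / _ Z: fires at position(s) 10: pipuomveudzta
2. 0 -> i / C _ C: inserts after position(s) 6, 10, 11: pipuomiveudizita
3. f -> v, k -> g, t -> d / V _ V: fires at position(s) 15: pipuomiveudizida
surface: pipuomiveudizida

cell GRD=ri, NUM=du, RANK=zo, SUR=ne:
underlying: pipu-om-e-a-tem
1. k -> g, p -> b, t -> d / _ Z: no change
2. 0 -> i / C _ C: no change
3. f -> v, k -> g, t -> d / V _ V: fires at position(s) 9: pipuomeadem
surface: pipuomeadem


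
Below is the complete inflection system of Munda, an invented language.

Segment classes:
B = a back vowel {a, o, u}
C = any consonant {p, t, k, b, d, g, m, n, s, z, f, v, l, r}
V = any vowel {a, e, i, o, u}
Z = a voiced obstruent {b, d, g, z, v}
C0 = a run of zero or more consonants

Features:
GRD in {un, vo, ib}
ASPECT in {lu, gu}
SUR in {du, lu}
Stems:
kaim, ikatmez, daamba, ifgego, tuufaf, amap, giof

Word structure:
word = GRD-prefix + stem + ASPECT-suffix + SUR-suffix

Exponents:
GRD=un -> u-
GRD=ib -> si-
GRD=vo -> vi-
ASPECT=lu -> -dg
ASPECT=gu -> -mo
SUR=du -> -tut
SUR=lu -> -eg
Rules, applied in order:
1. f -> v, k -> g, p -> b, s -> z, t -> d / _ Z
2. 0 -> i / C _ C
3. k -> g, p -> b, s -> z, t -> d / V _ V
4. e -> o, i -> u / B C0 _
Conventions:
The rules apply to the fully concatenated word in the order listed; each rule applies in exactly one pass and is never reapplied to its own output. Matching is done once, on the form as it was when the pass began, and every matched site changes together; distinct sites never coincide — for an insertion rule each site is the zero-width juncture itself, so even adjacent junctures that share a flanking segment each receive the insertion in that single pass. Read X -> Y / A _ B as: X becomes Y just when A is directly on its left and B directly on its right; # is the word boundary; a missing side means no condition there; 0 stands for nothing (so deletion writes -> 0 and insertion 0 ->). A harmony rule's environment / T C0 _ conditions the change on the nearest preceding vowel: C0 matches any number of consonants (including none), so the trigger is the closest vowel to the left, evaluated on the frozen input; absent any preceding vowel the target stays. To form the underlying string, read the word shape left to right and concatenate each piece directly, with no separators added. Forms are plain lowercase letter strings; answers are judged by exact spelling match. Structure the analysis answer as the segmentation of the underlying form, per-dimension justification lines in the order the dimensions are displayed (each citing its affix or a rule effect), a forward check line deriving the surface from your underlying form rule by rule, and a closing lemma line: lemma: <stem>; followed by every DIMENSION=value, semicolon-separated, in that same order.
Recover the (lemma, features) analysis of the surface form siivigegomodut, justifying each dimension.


underlying: si-ifgego-mo-tut
GRD=ib - signalled by the affix si-
ASPECT=gu - signalled by the affix -mo
SUR=du - signalled by the affix -tut
check: siifgegomotut -> siivgegomotut -> siivigegomotut -> siivigegomodut -> siivigegomodut
lemma: ifgego; GRD=ib; ASPECT=gu; SUR=du


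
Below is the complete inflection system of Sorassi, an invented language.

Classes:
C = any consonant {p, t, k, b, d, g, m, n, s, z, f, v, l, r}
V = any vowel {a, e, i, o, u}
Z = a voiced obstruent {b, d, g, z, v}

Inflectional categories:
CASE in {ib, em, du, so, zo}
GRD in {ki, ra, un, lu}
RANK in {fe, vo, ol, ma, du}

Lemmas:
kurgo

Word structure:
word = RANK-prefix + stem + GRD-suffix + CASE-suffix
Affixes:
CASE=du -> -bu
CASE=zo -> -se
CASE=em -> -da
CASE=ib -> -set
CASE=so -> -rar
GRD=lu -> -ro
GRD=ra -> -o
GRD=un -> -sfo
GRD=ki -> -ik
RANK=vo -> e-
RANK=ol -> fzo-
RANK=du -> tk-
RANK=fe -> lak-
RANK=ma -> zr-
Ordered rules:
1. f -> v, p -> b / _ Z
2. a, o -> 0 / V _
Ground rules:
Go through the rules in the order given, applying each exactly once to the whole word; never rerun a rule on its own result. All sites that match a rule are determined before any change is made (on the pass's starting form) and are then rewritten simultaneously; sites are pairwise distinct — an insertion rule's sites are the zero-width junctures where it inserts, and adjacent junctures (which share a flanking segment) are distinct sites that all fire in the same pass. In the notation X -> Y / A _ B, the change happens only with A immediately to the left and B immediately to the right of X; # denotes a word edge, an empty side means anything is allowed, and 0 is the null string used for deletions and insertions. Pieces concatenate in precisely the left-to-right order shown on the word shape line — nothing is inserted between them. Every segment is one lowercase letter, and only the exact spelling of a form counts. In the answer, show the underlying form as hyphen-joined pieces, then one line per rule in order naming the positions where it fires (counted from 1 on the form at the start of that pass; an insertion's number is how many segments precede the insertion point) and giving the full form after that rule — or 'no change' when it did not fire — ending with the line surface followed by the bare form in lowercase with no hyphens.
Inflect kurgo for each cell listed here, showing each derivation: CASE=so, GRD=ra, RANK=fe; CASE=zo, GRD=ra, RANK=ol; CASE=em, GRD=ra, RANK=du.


cell CASE=so, GRD=ra, RANK=fe:
underlying: lak-kurgo-o-rar
1. f -> v, p -> b / _ Z: no change
2. a, o -> 0 / V _: fires at position(s) 9: lakkurgorar
surface: lakkurgorar

cell CASE=zo, GRD=ra, RANK=ol:
underlying: fzo-kurgo-o-se
1. f -> v, p -> b / _ Z: fires at position(s) 1: vzokurgoose
2. a, o -> 0 / V _: fires at position(s) 9: vzokurgose
surface: vzokurgose

cell CASE=em, GRD=ra, RANK=du:
underlying: tk-kurgo-o-da
1. f -> v, p -> b / _ Z: no change
2. a, o -> 0 / V _: fires at position(s) 8: tkkurgoda
surface: tkkurgoda


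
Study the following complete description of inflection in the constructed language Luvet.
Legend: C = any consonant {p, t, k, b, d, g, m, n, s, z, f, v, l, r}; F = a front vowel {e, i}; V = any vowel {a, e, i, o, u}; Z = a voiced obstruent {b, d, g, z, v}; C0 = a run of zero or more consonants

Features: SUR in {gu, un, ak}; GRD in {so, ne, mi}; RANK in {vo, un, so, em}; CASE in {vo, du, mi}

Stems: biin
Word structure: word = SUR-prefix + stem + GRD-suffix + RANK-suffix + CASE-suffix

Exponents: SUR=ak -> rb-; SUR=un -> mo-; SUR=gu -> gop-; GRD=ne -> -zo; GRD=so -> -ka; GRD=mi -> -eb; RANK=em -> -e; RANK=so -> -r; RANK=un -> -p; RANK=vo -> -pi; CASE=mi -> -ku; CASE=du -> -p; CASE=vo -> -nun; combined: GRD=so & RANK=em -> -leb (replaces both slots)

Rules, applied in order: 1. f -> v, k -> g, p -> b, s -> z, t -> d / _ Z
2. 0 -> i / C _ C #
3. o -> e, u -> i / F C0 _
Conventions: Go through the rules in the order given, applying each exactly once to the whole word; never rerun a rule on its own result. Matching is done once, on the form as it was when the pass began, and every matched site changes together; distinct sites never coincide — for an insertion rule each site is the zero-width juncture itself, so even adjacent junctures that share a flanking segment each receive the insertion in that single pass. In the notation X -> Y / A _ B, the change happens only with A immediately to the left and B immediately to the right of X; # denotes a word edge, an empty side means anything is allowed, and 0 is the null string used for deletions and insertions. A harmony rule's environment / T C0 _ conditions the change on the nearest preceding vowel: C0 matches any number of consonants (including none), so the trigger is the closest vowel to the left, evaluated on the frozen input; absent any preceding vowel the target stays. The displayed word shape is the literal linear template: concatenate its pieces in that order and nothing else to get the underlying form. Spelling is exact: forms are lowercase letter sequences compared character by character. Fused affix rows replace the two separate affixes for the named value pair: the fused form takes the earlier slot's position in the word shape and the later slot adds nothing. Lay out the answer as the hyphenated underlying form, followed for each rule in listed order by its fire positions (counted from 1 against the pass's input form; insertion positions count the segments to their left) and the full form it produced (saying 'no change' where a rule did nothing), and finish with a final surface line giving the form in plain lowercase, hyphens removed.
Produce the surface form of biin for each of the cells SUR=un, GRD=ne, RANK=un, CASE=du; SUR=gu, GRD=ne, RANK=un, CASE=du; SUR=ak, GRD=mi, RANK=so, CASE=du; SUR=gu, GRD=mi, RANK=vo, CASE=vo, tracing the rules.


cell SUR=un, GRD=ne, RANK=un, CASE=du:
underlying: mo-biin-zo-p-p
1. f -> v, k -> g, p -> b, s -> z, t -> d / _ Z: no change
2. 0 -> i / C _ C #: inserts after position(s) 9: mobiinzopip
3. o -> e, u -> i / F C0 _: fires at position(s) 8: mobiinzepip
surface: mobiinzepip

cell SUR=gu, GRD=ne, RANK=un, CASE=du:
underlying: gop-biin-zo-p-p
1. f -> v, k -> g, p -> b, s -> z, t -> d / _ Z: fires at position(s) 3: gobbiinzopp
2. 0 -> i / C _ C #: inserts after position(s) 10: gobbiinzopip
3. o -> e, u -> i / F C0 _: fires at position(s) 9: gobbiinzepip
surface: gobbiinzepip

cell SUR=ak, GRD=mi, RANK=so, CASE=du:
underlying: rb-biin-eb-r-p
1. f -> v, k -> g, p -> b, s -> z, t -> d / _ Z: no change
2. 0 -> i / C _ C #: inserts after position(s) 9: rbbiinebrip
3. o -> e, u -> i / F C0 _: no change
surface: rbbiinebrip

cell SUR=gu, GRD=mi, RANK=vo, CASE=vo:
underlying: gop-biin-eb-pi-nun
1. f -> v, k -> g, p -> b, s -> z, t -> d / _ Z: fires at position(s) 3: gobbiinebpinun
2. 0 -> i / C _ C #: no change
3. o -> e, u -> i / F C0 _: fires at position(s) 13: gobbiinebpinin
surface: gobbiinebpinin


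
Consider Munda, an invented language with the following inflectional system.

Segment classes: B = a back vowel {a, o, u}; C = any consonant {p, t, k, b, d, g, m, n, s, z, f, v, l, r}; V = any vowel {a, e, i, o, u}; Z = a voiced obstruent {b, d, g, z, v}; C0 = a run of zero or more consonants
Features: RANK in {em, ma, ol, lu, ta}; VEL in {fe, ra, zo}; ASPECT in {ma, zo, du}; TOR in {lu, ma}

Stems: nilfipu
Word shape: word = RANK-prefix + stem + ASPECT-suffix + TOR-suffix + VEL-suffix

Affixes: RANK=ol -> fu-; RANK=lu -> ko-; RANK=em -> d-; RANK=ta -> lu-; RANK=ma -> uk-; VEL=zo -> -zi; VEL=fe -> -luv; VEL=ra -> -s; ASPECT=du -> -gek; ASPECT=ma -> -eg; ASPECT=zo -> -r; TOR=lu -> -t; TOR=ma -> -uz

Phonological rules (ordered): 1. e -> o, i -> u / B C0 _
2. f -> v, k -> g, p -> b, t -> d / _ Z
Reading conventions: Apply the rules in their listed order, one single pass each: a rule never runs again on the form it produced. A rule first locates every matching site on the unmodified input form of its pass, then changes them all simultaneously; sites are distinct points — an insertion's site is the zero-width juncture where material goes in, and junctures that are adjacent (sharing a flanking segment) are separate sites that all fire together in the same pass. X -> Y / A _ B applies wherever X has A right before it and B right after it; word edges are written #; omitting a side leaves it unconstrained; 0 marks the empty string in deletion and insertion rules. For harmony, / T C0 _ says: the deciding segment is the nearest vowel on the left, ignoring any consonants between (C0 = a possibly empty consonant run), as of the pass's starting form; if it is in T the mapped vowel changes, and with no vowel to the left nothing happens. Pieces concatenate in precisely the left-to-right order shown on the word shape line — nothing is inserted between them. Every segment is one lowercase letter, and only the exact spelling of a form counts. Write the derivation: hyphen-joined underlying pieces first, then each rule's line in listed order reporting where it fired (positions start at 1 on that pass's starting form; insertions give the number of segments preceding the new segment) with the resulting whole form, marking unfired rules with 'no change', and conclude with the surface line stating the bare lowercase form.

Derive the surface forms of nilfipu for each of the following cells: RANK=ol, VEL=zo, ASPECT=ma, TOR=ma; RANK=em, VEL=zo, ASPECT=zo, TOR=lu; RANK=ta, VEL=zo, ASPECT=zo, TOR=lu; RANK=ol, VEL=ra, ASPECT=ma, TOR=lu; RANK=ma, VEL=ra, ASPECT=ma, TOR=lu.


cell RANK=ol, VEL=zo, ASPECT=ma, TOR=ma:
underlying: fu-nilfipu-eg-uz-zi
1. e -> o, i -> u / B C0 _: fires at position(s) 4, 10, 15: funulfipuoguzzu
2. f -> v, k -> g, p -> b, t -> d / _ Z: no change
surface: funulfipuoguzzu

cell RANK=em, VEL=zo, ASPECT=zo, TOR=lu:
underlying: d-nilfipu-r-t-zi
1. e -> o, i -> u / B C0 _: fires at position(s) 12: dnilfipurtzu
2. f -> v, k -> g, p -> b, t -> d / _ Z: fires at position(s) 10: dnilfipurdzu
surface: dnilfipurdzu

cell RANK=ta, VEL=zo, ASPECT=zo, TOR=lu:
underlying: lu-nilfipu-r-t-zi
1. e -> o, i -> u / B C0 _: fires at position(s) 4, 13: lunulfipurtzu
2. f -> v, k -> g, p -> b, t -> d / _ Z: fires at position(s) 11: lunulfipurdzu
surface: lunulfipurdzu

cell RANK=ol, VEL=ra, ASPECT=ma, TOR=lu:
underlying: fu-nilfipu-eg-t-s
1. e -> o, i -> u / B C0 _: fires at position(s) 4, 10: funulfipuogts
2. f -> v, k -> g, p -> b, t -> d / _ Z: no change
surface: funulfipuogts

cell RANK=ma, VEL=ra, ASPECT=ma, TOR=lu:
underlying: uk-nilfipu-eg-t-s
1. e -> o, i -> u / B C0 _: fires at position(s) 4, 10: uknulfipuogts
2. f -> v, k -> g, p -> b, t -> d / _ Z: no change
surface: uknulfipuogts


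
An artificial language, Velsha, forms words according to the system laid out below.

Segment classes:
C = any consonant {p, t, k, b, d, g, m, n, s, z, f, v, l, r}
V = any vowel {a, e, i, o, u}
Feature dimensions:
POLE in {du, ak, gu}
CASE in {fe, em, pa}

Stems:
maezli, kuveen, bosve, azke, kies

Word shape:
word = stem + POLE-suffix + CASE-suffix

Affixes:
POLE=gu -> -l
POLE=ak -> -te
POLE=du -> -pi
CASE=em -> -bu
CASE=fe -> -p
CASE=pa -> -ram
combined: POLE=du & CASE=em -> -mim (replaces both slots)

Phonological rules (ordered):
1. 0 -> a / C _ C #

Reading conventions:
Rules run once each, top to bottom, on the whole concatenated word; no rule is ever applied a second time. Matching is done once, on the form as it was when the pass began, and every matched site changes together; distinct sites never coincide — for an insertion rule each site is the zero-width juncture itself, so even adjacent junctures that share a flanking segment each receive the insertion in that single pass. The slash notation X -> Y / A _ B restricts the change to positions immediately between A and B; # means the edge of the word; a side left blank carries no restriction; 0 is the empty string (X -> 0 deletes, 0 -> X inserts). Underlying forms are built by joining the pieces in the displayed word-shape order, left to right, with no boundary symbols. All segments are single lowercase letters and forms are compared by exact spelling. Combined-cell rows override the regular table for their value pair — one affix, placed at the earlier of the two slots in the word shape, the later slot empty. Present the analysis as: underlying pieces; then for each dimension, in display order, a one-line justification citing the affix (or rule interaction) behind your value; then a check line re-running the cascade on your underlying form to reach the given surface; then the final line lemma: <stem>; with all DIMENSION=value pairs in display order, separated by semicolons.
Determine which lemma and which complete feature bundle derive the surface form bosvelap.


underlying: bosve-l-p
POLE=gu - signalled by the affix -l
CASE=fe - signalled by the affix -p
check: bosvelp -> bosvelap
lemma: bosve; POLE=gu; CASE=fe


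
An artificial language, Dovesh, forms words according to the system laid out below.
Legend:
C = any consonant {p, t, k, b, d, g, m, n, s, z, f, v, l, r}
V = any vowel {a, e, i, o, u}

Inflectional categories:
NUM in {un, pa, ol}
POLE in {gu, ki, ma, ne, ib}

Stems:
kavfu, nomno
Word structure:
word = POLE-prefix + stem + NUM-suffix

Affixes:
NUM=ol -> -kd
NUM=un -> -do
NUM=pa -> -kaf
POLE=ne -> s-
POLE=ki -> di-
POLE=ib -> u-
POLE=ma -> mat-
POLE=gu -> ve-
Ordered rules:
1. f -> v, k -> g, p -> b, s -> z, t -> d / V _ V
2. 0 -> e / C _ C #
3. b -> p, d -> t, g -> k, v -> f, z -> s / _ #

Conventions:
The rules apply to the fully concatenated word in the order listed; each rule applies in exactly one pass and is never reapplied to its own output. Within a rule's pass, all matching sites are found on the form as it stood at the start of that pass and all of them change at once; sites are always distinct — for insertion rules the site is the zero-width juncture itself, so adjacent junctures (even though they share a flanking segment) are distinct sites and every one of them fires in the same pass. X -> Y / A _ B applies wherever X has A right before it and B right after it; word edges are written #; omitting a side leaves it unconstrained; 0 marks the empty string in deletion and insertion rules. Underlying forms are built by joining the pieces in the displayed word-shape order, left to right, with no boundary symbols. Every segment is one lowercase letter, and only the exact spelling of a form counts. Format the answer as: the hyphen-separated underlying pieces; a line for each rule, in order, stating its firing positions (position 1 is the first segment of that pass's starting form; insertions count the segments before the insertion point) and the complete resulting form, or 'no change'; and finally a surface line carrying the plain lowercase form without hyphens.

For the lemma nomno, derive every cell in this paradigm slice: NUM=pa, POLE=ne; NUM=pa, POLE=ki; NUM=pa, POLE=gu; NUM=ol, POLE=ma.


cell NUM=pa, POLE=ne:
underlying: s-nomno-kaf
1. f -> v, k -> g, p -> b, s -> z, t -> d / V _ V: fires at position(s) 7: snomnogaf
2. 0 -> e / C _ C #: no change
3. b -> p, d -> t, g -> k, v -> f, z -> s / _ #: no change
surface: snomnogaf

cell NUM=pa, POLE=ki:
underlying: di-nomno-kaf
1. f -> v, k -> g, p -> b, s -> z, t -> d / V _ V: fires at position(s) 8: dinomnogaf
2. 0 -> e / C _ C #: no change
3. b -> p, d -> t, g -> k, v -> f, z -> s / _ #: no change
surface: dinomnogaf

cell NUM=pa, POLE=gu:
underlying: ve-nomno-kaf
1. f -> v, k -> g, p -> b, s -> z, t -> d / V _ V: fires at position(s) 8: venomnogaf
2. 0 -> e / C _ C #: no change
3. b -> p, d -> t, g -> k, v -> f, z -> s / _ #: no change
surface: venomnogaf

cell NUM=ol, POLE=ma:
underlying: mat-nomno-kd
1. f -> v, k -> g, p -> b, s -> z, t -> d / V _ V: no change
2. 0 -> e / C _ C #: inserts after position(s) 9: matnomnoked
3. b -> p, d -> t, g -> k, v -> f, z -> s / _ #: fires at position(s) 11: matnomnoket
surface: matnomnoket


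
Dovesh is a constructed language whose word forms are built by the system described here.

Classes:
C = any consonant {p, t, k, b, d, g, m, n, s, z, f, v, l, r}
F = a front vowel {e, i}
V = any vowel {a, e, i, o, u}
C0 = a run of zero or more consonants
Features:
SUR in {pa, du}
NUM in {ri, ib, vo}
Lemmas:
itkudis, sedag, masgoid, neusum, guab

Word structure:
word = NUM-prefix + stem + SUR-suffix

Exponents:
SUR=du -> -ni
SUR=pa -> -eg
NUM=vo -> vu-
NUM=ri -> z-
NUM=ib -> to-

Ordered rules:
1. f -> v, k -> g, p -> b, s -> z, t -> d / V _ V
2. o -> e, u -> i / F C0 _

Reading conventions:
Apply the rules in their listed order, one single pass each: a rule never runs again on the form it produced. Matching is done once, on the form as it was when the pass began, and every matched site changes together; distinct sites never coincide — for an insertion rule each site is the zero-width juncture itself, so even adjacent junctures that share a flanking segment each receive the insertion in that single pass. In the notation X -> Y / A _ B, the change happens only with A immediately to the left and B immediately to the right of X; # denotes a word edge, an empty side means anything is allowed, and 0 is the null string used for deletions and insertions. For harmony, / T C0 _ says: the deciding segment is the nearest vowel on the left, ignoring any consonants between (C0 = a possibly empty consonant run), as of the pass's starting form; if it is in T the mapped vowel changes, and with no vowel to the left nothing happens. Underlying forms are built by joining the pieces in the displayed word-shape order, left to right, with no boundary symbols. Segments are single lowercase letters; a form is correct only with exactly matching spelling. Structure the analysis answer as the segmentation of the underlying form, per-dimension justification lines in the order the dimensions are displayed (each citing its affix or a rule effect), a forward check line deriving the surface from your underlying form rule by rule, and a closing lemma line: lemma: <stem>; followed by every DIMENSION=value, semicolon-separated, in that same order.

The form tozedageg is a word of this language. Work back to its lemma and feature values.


underlying: to-sedag-eg
SUR=pa - signalled by the affix -eg
NUM=ib - signalled by the affix to-
check: tosedageg -> tozedageg -> tozedageg
lemma: sedag; SUR=pa; NUM=ib


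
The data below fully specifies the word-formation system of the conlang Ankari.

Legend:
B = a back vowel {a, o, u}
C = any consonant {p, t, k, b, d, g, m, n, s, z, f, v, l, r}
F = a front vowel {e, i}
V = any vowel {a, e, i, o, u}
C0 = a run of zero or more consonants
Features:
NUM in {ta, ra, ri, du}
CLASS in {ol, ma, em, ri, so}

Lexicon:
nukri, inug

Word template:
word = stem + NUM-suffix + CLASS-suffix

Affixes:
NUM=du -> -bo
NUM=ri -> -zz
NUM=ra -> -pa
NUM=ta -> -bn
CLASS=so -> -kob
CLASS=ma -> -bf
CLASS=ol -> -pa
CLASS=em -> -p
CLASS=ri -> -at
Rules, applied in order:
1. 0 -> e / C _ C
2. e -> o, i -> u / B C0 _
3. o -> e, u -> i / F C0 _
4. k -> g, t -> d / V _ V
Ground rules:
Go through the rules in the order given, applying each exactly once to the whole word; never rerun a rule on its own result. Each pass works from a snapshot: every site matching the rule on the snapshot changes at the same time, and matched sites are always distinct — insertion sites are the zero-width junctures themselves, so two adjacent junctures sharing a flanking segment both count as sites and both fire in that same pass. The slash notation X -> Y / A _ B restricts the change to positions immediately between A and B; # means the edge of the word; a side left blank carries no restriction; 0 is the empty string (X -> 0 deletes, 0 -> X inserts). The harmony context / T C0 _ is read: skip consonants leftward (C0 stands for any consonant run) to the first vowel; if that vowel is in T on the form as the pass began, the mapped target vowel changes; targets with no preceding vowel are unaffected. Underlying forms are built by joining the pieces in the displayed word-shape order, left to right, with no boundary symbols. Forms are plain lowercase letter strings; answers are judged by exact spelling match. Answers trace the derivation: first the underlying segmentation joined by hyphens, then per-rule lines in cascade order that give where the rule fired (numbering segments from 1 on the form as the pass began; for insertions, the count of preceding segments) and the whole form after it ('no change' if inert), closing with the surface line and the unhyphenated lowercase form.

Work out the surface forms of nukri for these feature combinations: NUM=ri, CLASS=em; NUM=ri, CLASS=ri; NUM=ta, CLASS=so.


cell NUM=ri, CLASS=em:
underlying: nukri-zz-p
1. 0 -> e / C _ C: inserts after position(s) 3, 6, 7: nukerizezep
2. e -> o, i -> u / B C0 _: fires at position(s) 4: nukorizezep
3. o -> e, u -> i / F C0 _: no change
4. k -> g, t -> d / V _ V: fires at position(s) 3: nugorizezep
surface: nugorizezep

cell NUM=ri, CLASS=ri:
underlying: nukri-zz-at
1. 0 -> e / C _ C: inserts after position(s) 3, 6: nukerizezat
2. e -> o, i -> u / B C0 _: fires at position(s) 4: nukorizezat
3. o -> e, u -> i / F C0 _: no change
4. k -> g, t -> d / V _ V: fires at position(s) 3: nugorizezat
surface: nugorizezat

cell NUM=ta, CLASS=so:
underlying: nukri-bn-kob
1. 0 -> e / C _ C: inserts after position(s) 3, 6, 7: nukeribenekob
2. e -> o, i -> u / B C0 _: fires at position(s) 4: nukoribenekob
3. o -> e, u -> i / F C0 _: fires at position(s) 12: nukoribenekeb
4. k -> g, t -> d / V _ V: fires at position(s) 3, 11: nugoribenegeb
surface: nugoribenegeb


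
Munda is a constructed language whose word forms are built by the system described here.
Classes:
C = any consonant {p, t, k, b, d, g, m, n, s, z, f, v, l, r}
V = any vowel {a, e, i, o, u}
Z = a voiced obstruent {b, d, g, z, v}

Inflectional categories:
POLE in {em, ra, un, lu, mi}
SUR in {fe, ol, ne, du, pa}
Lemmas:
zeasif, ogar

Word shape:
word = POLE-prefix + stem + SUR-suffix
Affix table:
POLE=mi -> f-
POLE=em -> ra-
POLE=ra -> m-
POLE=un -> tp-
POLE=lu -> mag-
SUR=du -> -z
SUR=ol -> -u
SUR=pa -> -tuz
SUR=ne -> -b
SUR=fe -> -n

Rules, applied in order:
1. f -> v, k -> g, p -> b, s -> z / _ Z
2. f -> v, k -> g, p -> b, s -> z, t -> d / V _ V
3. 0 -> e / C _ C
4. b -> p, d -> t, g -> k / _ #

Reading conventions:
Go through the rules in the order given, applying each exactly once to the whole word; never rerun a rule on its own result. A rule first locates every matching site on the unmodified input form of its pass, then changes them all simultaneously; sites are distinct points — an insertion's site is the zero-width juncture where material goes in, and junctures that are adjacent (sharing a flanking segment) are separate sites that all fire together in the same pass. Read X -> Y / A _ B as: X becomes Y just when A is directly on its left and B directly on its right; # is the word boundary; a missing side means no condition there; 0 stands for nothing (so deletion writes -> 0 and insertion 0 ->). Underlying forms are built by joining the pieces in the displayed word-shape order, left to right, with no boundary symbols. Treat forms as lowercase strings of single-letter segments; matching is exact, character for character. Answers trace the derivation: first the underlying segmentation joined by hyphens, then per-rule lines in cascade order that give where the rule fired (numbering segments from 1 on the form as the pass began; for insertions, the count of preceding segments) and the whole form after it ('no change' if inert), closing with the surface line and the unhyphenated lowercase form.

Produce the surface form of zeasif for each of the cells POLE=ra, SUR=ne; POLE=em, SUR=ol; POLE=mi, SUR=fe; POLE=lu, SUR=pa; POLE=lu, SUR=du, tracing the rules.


cell POLE=ra, SUR=ne:
underlying: m-zeasif-b
1. f -> v, k -> g, p -> b, s -> z / _ Z: fires at position(s) 7: mzeasivb
2. f -> v, k -> g, p -> b, s -> z, t -> d / V _ V: fires at position(s) 5: mzeazivb
3. 0 -> e / C _ C: inserts after position(s) 1, 7: mezeaziveb
4. b -> p, d -> t, g -> k / _ #: fires at position(s) 10: mezeazivep
surface: mezeazivep

cell POLE=em, SUR=ol:
underlying: ra-zeasif-u
1. f -> v, k -> g, p -> b, s -> z / _ Z: no change
2. f -> v, k -> g, p -> b, s -> z, t -> d / V _ V: fires at position(s) 6, 8: razeazivu
3. 0 -> e / C _ C: no change
4. b -> p, d -> t, g -> k / _ #: no change
surface: razeazivu

cell POLE=mi, SUR=fe:
underlying: f-zeasif-n
1. f -> v, k -> g, p -> b, s -> z / _ Z: fires at position(s) 1: vzeasifn
2. f -> v, k -> g, p -> b, s -> z, t -> d / V _ V: fires at position(s) 5: vzeazifn
3. 0 -> e / C _ C: inserts after position(s) 1, 7: vezeazifen
4. b -> p, d -> t, g -> k / _ #: no change
surface: vezeazifen

cell POLE=lu, SUR=pa:
underlying: mag-zeasif-tuz
1. f -> v, k -> g, p -> b, s -> z / _ Z: no change
2. f -> v, k -> g, p -> b, s -> z, t -> d / V _ V: fires at position(s) 7: magzeaziftuz
3. 0 -> e / C _ C: inserts after position(s) 3, 9: magezeazifetuz
4. b -> p, d -> t, g -> k / _ #: no change
surface: magezeazifetuz

cell POLE=lu, SUR=du:
underlying: mag-zeasif-z
1. f -> v, k -> g, p -> b, s -> z / _ Z: fires at position(s) 9: magzeasivz
2. f -> v, k -> g, p -> b, s -> z, t -> d / V _ V: fires at position(s) 7: magzeazivz
3. 0 -> e / C _ C: inserts after position(s) 3, 9: magezeazivez
4. b -> p, d -> t, g -> k / _ #: no change
surface: magezeazivez


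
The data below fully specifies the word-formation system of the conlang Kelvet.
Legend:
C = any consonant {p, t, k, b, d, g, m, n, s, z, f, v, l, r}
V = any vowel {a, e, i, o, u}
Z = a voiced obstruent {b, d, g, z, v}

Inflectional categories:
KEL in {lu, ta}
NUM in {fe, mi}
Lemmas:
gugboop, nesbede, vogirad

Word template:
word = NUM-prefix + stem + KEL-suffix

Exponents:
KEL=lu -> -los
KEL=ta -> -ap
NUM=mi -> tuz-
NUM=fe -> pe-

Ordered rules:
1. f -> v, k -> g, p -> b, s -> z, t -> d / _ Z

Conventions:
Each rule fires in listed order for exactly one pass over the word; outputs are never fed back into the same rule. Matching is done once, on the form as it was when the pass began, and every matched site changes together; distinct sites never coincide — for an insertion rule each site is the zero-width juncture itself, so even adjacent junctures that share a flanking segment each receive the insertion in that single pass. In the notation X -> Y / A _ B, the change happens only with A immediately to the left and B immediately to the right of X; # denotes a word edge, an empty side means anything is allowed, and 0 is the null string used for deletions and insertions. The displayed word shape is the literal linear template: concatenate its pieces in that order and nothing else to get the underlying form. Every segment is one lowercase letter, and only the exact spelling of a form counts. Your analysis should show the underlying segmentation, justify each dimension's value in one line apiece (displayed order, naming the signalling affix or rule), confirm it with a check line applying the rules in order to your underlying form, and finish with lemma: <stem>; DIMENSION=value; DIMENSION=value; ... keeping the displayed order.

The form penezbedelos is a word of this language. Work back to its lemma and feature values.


underlying: pe-nesbede-los
KEL=lu - signalled by the affix -los
NUM=fe - signalled by the affix pe-
check: penesbedelos -> penezbedelos
lemma: nesbede; KEL=lu; NUM=fe


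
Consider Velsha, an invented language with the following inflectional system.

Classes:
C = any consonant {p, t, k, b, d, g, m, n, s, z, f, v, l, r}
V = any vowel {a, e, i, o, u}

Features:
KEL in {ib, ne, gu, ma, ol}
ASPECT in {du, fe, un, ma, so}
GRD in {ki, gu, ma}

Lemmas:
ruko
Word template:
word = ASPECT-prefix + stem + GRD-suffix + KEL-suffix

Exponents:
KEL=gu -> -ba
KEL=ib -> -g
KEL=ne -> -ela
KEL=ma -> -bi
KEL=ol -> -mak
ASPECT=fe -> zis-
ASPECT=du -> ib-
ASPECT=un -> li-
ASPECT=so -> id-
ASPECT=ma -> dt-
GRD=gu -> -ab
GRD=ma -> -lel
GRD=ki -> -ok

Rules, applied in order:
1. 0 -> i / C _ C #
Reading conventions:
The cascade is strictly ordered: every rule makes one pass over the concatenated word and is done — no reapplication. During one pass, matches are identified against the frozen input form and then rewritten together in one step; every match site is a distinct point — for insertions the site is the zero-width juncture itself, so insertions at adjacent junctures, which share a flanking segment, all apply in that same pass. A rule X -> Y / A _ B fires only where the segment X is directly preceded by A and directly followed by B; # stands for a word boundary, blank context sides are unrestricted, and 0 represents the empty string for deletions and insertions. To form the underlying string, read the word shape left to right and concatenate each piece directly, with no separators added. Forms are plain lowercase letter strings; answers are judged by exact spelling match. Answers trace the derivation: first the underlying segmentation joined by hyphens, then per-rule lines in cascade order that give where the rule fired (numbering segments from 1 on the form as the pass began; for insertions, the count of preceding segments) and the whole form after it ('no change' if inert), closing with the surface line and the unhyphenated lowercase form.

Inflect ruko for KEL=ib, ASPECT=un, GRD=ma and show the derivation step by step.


underlying: li-ruko-lel-g
1. 0 -> i / C _ C #: inserts after position(s) 9: lirukolelig
surface: lirukolelig


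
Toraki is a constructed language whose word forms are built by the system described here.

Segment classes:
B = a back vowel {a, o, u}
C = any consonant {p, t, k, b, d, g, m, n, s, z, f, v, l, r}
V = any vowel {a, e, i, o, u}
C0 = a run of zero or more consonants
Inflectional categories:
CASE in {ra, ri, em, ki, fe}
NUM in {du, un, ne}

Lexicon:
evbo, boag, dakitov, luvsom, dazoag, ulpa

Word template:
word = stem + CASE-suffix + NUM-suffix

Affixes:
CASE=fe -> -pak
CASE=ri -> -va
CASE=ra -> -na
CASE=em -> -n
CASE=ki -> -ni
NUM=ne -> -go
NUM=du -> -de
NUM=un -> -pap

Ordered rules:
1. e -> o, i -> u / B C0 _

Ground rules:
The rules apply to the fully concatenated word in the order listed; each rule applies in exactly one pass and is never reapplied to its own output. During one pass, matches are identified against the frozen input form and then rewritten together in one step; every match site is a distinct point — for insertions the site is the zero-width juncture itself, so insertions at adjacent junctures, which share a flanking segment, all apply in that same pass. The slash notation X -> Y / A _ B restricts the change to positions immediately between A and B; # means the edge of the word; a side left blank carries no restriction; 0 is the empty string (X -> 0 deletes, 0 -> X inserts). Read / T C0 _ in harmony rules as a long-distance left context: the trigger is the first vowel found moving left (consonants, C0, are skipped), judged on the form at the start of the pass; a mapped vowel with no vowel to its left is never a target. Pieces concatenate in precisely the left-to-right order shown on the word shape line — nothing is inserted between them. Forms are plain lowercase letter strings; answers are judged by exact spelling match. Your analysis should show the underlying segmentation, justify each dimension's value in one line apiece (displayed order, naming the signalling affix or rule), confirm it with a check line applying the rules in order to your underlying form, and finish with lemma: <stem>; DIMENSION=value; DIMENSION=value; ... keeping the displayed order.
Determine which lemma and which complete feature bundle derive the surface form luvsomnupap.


underlying: luvsom-ni-pap
CASE=ki - signalled by the affix -ni
NUM=un - signalled by the affix -pap
check: luvsomnipap -> luvsomnupap
lemma: luvsom; CASE=ki; NUM=un


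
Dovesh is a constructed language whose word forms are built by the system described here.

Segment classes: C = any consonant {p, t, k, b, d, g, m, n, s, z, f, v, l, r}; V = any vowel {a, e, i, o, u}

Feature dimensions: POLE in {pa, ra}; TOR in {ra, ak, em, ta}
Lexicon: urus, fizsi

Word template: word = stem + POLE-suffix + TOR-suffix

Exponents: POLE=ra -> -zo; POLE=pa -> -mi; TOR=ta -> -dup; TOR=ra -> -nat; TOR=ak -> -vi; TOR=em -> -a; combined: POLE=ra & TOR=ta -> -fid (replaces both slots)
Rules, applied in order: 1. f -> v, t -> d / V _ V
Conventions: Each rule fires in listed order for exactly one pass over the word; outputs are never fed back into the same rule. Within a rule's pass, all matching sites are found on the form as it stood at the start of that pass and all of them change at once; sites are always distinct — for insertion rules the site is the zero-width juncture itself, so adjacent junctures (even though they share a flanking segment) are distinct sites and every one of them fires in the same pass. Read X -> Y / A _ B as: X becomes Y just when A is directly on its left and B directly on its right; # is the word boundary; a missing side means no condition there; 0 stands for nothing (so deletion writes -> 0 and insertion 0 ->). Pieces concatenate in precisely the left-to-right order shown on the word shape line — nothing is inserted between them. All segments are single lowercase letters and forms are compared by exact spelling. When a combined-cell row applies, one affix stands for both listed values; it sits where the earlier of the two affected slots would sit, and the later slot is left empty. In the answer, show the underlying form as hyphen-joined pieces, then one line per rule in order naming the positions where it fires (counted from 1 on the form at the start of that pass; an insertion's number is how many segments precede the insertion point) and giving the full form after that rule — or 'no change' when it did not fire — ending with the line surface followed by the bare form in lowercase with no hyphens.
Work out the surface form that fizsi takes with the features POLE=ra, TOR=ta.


underlying: fizsi-fid
1. f -> v, t -> d / V _ V: fires at position(s) 6: fizsivid
surface: fizsivid


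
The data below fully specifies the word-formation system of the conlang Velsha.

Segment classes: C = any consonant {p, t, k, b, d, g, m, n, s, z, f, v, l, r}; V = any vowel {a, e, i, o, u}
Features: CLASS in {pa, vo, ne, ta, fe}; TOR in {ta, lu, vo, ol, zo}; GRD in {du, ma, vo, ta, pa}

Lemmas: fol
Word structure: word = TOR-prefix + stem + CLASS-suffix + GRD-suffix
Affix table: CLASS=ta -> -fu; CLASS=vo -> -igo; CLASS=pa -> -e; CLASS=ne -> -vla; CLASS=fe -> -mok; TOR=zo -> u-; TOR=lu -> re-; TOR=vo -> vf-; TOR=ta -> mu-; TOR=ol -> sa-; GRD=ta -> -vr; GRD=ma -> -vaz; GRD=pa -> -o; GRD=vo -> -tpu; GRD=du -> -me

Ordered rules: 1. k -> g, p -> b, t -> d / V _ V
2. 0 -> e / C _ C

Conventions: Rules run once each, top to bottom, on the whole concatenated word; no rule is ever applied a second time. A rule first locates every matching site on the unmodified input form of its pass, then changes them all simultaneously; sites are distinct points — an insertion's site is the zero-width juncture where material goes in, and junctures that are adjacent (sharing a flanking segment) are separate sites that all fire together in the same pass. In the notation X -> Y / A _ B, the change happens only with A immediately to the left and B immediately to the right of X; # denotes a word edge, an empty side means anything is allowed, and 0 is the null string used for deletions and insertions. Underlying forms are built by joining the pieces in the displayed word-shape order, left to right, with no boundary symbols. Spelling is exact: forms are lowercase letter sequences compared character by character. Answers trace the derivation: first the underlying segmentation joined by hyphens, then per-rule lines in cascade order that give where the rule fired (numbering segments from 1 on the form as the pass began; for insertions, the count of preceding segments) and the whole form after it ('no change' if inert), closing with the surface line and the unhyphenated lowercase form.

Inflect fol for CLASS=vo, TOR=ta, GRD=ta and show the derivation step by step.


underlying: mu-fol-igo-vr
1. k -> g, p -> b, t -> d / V _ V: no change
2. 0 -> e / C _ C: inserts after position(s) 9: mufoligover
surface: mufoligover
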